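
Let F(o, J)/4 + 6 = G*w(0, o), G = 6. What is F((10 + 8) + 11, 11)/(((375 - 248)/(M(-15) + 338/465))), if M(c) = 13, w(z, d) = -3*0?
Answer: -51064/19685 ≈ -2.5941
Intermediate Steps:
w(z, d) = 0
F(o, J) = -24 (F(o, J) = -24 + 4*(6*0) = -24 + 4*0 = -24 + 0 = -24)
F((10 + 8) + 11, 11)/(((375 - 248)/(M(-15) + 338/465))) = -24*(13 + 338/465)/(375 - 248) = -24/(127/(13 + 338*(1/465))) = -24/(127/(13 + 338/465)) = -24/(127/(6383/465)) = -24/(127*(465/6383)) = -24/59055/6383 = -24*6383/59055 = -51064/19685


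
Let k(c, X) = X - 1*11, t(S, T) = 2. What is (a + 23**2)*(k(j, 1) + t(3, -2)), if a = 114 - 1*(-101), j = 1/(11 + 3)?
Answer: -5952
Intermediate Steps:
j = 1/14 ≈ 0.071429
a = 215 (a = 114 + 101 = 215)
k(c, X) = -11 + X (k(c, X) = X - 11 = -11 + X)
(a + 23**2)*(k(j, 1) + t(3, -2)) = (215 + 23**2)*((-11 + 1) + 2) = (215 + 529)*(-10 + 2) = 744*(-8) = -5952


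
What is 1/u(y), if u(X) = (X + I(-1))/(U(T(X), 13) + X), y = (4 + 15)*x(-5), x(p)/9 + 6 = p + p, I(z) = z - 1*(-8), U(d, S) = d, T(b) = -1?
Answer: 2737/2729 ≈ 1.0029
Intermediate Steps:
I(z) = 8 + z (I(z) = z + 8 = 8 + z)
x(p) = -54 + 18*p (x(p) = -54 + 9*(p + p) = -54 + 9*(2*p) = -54 + 18*p)
y = -2736 (y = (4 + 15)*(-54 + 18*(-5)) = 19*(-54 - 90) = 19*(-144) = -2736)
u(X) = (7 + X)/(-1 + X) (u(X) = (X + (8 - 1))/(-1 + X) = (X + 7)/(-1 + X) = (7 + X)/(-1 + X))
1/u(y) = 1/((7 - 2736)/(-1 - 2736)) = 1/(-2729/(-2737)) = 1/(-1/2737*(-2729)) = 1/(2729/2737) = 2737/2729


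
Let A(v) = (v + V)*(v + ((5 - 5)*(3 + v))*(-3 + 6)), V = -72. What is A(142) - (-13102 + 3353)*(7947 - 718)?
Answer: 70485461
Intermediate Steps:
A(v) = v*(-72 + v) (A(v) = (v - 72)*(v + ((5 - 5)*(3 + v))*(-3 + 6)) = (-72 + v)*(v + (0*(3 + v))*3) = (-72 + v)*(v + 0*3) = (-72 + v)*(v + 0) = (-72 + v)*v = v*(-72 + v))
A(142) - (-13102 + 3353)*(7947 - 718) = 142*(-72 + 142) - (-13102 + 3353)*(7947 - 718) = 142*70 - (-9749)*7229 = 9940 - 1*(-70475521) = 9940 + 70475521 = 70485461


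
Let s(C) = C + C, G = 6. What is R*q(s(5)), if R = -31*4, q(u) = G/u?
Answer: -372/5 ≈ -74.400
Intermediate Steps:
s(C) = 2*C
q(u) = 6/u
R = -124
R*q(s(5)) = -744/(2*5) = -744/10 = -124*⅗ = -372/5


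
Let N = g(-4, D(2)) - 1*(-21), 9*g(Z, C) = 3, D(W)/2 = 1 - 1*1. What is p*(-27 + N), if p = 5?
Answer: -85/3 ≈ -28.333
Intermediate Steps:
D(W) = 0 (D(W) = 2*(1 - 1*1) = 2*(1 - 1) = 2*0 = 0)
g(Z, C) = ⅓ (g(Z, C) = (⅑)*3 = ⅓)
N = 64/3 (N = ⅓ - 1*(-21) = ⅓ + 21 = 64/3 ≈ 21.333)
p*(-27 + N) = 5*(-27 + 64/3) = 5*(-17/3) = -85/3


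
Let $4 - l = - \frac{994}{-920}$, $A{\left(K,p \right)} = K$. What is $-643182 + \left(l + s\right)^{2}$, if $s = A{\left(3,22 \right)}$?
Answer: $- \frac{136089896471}{211600} \approx -6.4315 \cdot 10^{5}$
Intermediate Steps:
$l = \frac{1343}{460}$ ($l = 4 - - \frac{994}{-920} = 4 - \left(-994\right) \left(- \frac{1}{920}\right) = 4 - \frac{497}{460} = \frac{1343}{460} \approx 2.9196$)
$s = 3$
$-643182 + \left(l + s\right)^{2} = -643182 + \left(\frac{1343}{460} + 3\right)^{2} = -643182 + \left(\frac{2723}{460}\right)^{2} = -643182 + \frac{7414729}{211600} = - \frac{136089896471}{211600}$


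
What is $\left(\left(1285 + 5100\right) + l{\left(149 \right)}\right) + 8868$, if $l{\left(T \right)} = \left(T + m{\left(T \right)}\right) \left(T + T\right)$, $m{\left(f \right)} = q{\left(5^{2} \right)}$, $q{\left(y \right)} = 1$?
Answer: $59953$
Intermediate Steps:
$m{\left(f \right)} = 1$
$l{\left(T \right)} = 2 T \left(1 + T\right)$ ($l{\left(T \right)} = \left(T + 1\right) \left(T + T\right) = \left(1 + T\right) 2 T = 2 T \left(1 + T\right)$)
$\left(\left(1285 + 5100\right) + l{\left(149 \right)}\right) + 8868 = \left(\left(1285 + 5100\right) + 2 \cdot 149 \left(1 + 149\right)\right) + 8868 = \left(6385 + 2 \cdot 149 \cdot 150\right) + 8868 = \left(6385 + 44700\right) + 8868 = 51085 + 8868 = 59953$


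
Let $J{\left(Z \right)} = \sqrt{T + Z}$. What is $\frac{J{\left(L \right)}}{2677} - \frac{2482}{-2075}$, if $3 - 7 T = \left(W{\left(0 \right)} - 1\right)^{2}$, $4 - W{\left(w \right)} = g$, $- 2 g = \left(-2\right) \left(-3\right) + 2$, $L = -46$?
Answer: $\frac{2482}{2075} + \frac{4 i \sqrt{161}}{18739} \approx 1.1961 + 0.0027085 i$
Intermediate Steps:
$g = -4$ ($g = - \frac{\left(-2\right) \left(-3\right) + 2}{2} = - \frac{6 + 2}{2} = \left(- \frac{1}{2}\right) 8 = -4$)
$W{\left(w \right)} = 8$ ($W{\left(w \right)} = 4 - -4 = 4 + 4 = 8$)
$T = - \frac{46}{7}$ ($T = \frac{3}{7} - \frac{\left(8 - 1\right)^{2}}{7} = \frac{3}{7} - \frac{7^{2}}{7} = \frac{3}{7} - 7 = - \frac{46}{7} \approx -6.5714$)
$J{\left(Z \right)} = \sqrt{- \frac{46}{7} + Z}$
$\frac{J{\left(L \right)}}{2677} - \frac{2482}{-2075} = \frac{\frac{1}{7} \sqrt{-322 + 49 \left(-46\right)}}{2677} - \frac{2482}{-2075} = \frac{\sqrt{-322 - 2254}}{7} \cdot \frac{1}{2677} - - \frac{2482}{2075} = \frac{\sqrt{-2576}}{7} \cdot \frac{1}{2677} + \frac{2482}{2075} = \frac{4 i \sqrt{161}}{7} \cdot \frac{1}{2677} + \frac{2482}{2075} = \frac{4 i \sqrt{161}}{18739} + \frac{2482}{2075} = \frac{2482}{2075} + \frac{4 i \sqrt{161}}{18739}$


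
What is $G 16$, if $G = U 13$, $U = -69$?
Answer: $-14352$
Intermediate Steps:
$G = -897$ ($G = \left(-69\right) 13 = -897$)
$G 16 = \left(-897\right) 16 = -14352$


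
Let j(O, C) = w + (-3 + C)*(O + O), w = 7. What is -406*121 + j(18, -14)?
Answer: -49731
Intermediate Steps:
j(O, C) = 7 + 2*O*(-3 + C) (j(O, C) = 7 + (-3 + C)*(O + O) = 7 + (-3 + C)*(2*O) = 7 + 2*O*(-3 + C))
-406*121 + j(18, -14) = -406*121 + (7 - 6*18 + 2*(-14)*18) = -49126 + (7 - 108 - 504) = -49126 - 605 = -49731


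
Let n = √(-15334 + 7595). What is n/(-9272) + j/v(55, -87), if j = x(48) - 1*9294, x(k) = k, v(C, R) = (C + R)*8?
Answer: 4623/128 - I*√7739/9272 ≈ 36.117 - 0.0094879*I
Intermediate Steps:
v(C, R) = 8*C + 8*R
n = I*√7739 (n = √(-7739) = I*√7739 ≈ 87.972*I)
j = -9246 (j = 48 - 1*9294 = 48 - 9294 = -9246)
n/(-9272) + j/v(55, -87) = (I*√7739)/(-9272) - 9246/(8*55 + 8*(-87)) = (I*√7739)*(-1/9272) - 9246/(440 - 696) = -I*√7739/9272 - 9246/(-256) = -I*√7739/9272 - 9246*(-1/256) = -I*√7739/9272 + 4623/128 = 4623/128 - I*√7739/9272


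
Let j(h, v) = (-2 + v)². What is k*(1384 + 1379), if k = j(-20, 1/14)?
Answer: 2014227/196 ≈ 10277.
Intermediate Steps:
k = 729/196 (k = (-2 + 1/14)² = (-27/14)² = 729/196 ≈ 3.7194)
k*(1384 + 1379) = 729*(1384 + 1379)/196 = (729/196)*2763 = 2014227/196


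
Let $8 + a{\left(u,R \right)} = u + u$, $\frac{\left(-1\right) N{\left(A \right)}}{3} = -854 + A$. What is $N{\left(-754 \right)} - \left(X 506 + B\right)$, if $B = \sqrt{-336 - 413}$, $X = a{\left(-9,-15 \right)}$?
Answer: $17980 - i \sqrt{749} \approx 17980.0 - 27.368 i$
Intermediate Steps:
$N{\left(A \right)} = 2562 - 3 A$ ($N{\left(A \right)} = - 3 \left(-854 + A\right) = 2562 - 3 A$)
$a{\left(u,R \right)} = -8 + 2 u$ ($a{\left(u,R \right)} = -8 + \left(u + u\right) = -8 + 2 u$)
$X = -26$ ($X = -8 + 2 \left(-9\right) = -8 - 18 = -26$)
$B = i \sqrt{749}$ ($B = \sqrt{-749} = i \sqrt{749} \approx 27.368 i$)
$N{\left(-754 \right)} - \left(X 506 + B\right) = \left(2562 - -2262\right) - \left(\left(-26\right) 506 + i \sqrt{749}\right) = \left(2562 + 2262\right) - \left(-13156 + i \sqrt{749}\right) = 4824 + \left(13156 - i \sqrt{749}\right) = 17980 - i \sqrt{749}$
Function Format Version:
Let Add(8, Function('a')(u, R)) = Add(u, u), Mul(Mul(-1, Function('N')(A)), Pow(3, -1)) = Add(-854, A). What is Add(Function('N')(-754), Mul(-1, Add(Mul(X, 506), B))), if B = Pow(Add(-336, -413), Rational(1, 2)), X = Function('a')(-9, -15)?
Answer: Add(17980, Mul(-1, I, Pow(749, Rational(1, 2)))) ≈ Add(17980., Mul(-27.368, I))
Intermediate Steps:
Function('N')(A) = Add(2562, Mul(-3, A)) (Function('N')(A) = Mul(-3, Add(-854, A)) = Add(2562, Mul(-3, A)))
Function('a')(u, R) = Add(-8, Mul(2, u)) (Function('a')(u, R) = Add(-8, Add(u, u)) = Add(-8, Mul(2, u)))
X = -26 (X = Add(-8, Mul(2, -9)) = Add(-8, -18) = -26)
B = Mul(I, Pow(749, Rational(1, 2))) (B = Pow(-749, Rational(1, 2)) = Mul(I, Pow(749, Rational(1, 2))) ≈ Mul(27.368, I))
Add(Function('N')(-754), Mul(-1, Add(Mul(X, 506), B))) = Add(Add(2562, Mul(-3, -754)), Mul(-1, Add(Mul(-26, 506), Mul(I, Pow(749, Rational(1, 2)))))) = Add(Add(2562, 2262), Mul(-1, Add(-13156, Mul(I, Pow(749, Rational(1, 2)))))) = Add(4824, Add(13156, Mul(-1, I, Pow(749, Rational(1, 2))))) = Add(17980, Mul(-1, I, Pow(749, Rational(1, 2))))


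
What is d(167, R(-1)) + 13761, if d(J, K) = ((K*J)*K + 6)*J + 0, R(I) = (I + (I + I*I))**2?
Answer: 42652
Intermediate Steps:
R(I) = (I**2 + 2*I)**2 (R(I) = (I + (I + I**2))**2 = (I**2 + 2*I)**2)
d(J, K) = J*(6 + J*K**2) (d(J, K) = ((J*K)*K + 6)*J + 0 = (J*K**2 + 6)*J + 0 = (6 + J*K**2)*J + 0 = J*(6 + J*K**2) + 0 = J*(6 + J*K**2))
d(167, R(-1)) + 13761 = 167*(6 + 167*((-1)**2*(2 - 1)**2)**2) + 13761 = 167*(6 + 167*(1*1**2)**2) + 13761 = 167*(6 + 167*(1*1)**2) + 13761 = 167*(6 + 167*1**2) + 13761 = 167*(6 + 167*1) + 13761 = 167*(6 + 167) + 13761 = 167*173 + 13761 = 28891 + 13761 = 42652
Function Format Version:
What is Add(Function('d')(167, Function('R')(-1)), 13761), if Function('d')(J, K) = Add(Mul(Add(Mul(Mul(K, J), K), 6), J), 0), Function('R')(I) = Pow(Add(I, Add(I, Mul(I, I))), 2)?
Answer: 42652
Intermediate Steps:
Function('R')(I) = Pow(Add(Pow(I, 2), Mul(2, I)), 2) (Function('R')(I) = Pow(Add(I, Add(I, Pow(I, 2))), 2) = Pow(Add(Pow(I, 2), Mul(2, I)), 2))
Function('d')(J, K) = Mul(J, Add(6, Mul(J, Pow(K, 2)))) (Function('d')(J, K) = Add(Mul(Add(Mul(Mul(J, K), K), 6), J), 0) = Add(Mul(Add(Mul(J, Pow(K, 2)), 6), J), 0) = Add(Mul(Add(6, Mul(J, Pow(K, 2))), J), 0) = Add(Mul(J, Add(6, Mul(J, Pow(K, 2)))), 0) = Mul(J, Add(6, Mul(J, Pow(K, 2)))))
Add(Function('d')(167, Function('R')(-1)), 13761) = Add(Mul(167, Add(6, Mul(167, Pow(Mul(Pow(-1, 2), Pow(Add(2, -1), 2)), 2)))), 13761) = Add(Mul(167, Add(6, Mul(167, Pow(Mul(1, Pow(1, 2)), 2)))), 13761) = Add(Mul(167, Add(6, Mul(167, Pow(Mul(1, 1), 2)))), 13761) = Add(Mul(167, Add(6, Mul(167, Pow(1, 2)))), 13761) = Add(Mul(167, Add(6, Mul(167, 1))), 13761) = Add(Mul(167, Add(6, 167)), 13761) = Add(Mul(167, 173), 13761) = Add(28891, 13761) = 42652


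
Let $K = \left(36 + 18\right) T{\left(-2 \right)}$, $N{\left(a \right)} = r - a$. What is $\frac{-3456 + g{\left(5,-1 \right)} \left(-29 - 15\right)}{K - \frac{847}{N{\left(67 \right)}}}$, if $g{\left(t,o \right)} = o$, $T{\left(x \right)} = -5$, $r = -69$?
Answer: $\frac{464032}{35873} \approx 12.935$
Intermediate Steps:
$N{\left(a \right)} = -69 - a$
$K = -270$ ($K = \left(36 + 18\right) \left(-5\right) = 54 \left(-5\right) = -270$)
$\frac{-3456 + g{\left(5,-1 \right)} \left(-29 - 15\right)}{K - \frac{847}{N{\left(67 \right)}}} = \frac{-3456 - \left(-29 - 15\right)}{-270 - \frac{847}{-69 - 67}} = \frac{-3456 - -44}{-270 - \frac{847}{-69 - 67}} = \frac{-3456 + 44}{-270 - \frac{847}{-136}} = - \frac{3412}{-270 - - \frac{847}{136}} = - \frac{3412}{-270 + \frac{847}{136}} = - \frac{3412}{- \frac{35873}{136}} = \left(-3412\right) \left(- \frac{136}{35873}\right) = \frac{464032}{35873}$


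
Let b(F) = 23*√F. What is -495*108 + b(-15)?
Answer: -53460 + 23*I*√15 ≈ -53460.0 + 89.079*I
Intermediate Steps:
-495*108 + b(-15) = -495*108 + 23*√(-15) = -53460 + 23*(I*√15) = -53460 + 23*I*√15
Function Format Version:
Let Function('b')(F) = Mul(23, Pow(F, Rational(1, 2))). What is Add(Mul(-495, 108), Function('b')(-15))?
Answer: Add(-53460, Mul(23, I, Pow(15, Rational(1, 2)))) ≈ Add(-53460., Mul(89.079, I))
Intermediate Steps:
Add(Mul(-495, 108), Function('b')(-15)) = Add(Mul(-495, 108), Mul(23, Pow(-15, Rational(1, 2)))) = Add(-53460, Mul(23, Mul(I, Pow(15, Rational(1, 2))))) = Add(-53460, Mul(23, I, Pow(15, Rational(1, 2))))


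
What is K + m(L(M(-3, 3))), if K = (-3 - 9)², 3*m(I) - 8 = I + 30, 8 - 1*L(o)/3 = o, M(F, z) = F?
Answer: 503/3 ≈ 167.67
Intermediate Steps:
L(o) = 24 - 3*o
m(I) = 38/3 + I/3 (m(I) = 8/3 + (I + 30)/3 = 8/3 + (30 + I)/3 = 8/3 + (10 + I/3) = 38/3 + I/3)
K = 144 (K = (-12)² = 144)
K + m(L(M(-3, 3))) = 144 + (38/3 + (24 - 3*(-3))/3) = 144 + (38/3 + (24 + 9)/3) = 144 + (38/3 + (⅓)*33) = 144 + (38/3 + 11) = 144 + 71/3 = 503/3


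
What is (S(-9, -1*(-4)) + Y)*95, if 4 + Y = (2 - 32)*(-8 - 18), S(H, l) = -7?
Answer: 73055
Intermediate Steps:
Y = 776 (Y = -4 + (2 - 32)*(-8 - 18) = -4 - 30*(-26) = -4 + 780 = 776)
(S(-9, -1*(-4)) + Y)*95 = (-7 + 776)*95 = 769*95 = 73055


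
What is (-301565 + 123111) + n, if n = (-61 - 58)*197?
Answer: -201897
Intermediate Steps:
n = -23443 (n = -119*197 = -23443)
(-301565 + 123111) + n = (-301565 + 123111) - 23443 = -178454 - 23443 = -201897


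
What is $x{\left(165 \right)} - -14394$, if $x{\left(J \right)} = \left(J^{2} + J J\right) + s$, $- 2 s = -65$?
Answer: $\frac{137753}{2} \approx 68877.0$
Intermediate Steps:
$s = \frac{65}{2}$ ($s = \left(- \frac{1}{2}\right) \left(-65\right) = \frac{65}{2} \approx 32.5$)
$x{\left(J \right)} = \frac{65}{2} + 2 J^{2}$ ($x{\left(J \right)} = \left(J^{2} + J J\right) + \frac{65}{2} = \left(J^{2} + J^{2}\right) + \frac{65}{2} = 2 J^{2} + \frac{65}{2} = \frac{65}{2} + 2 J^{2}$)
$x{\left(165 \right)} - -14394 = \left(\frac{65}{2} + 2 \cdot 165^{2}\right) - -14394 = \left(\frac{65}{2} + 2 \cdot 27225\right) + 14394 = \left(\frac{65}{2} + 54450\right) + 14394 = \frac{108965}{2} + 14394 = \frac{137753}{2}$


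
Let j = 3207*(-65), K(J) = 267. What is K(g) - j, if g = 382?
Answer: 208722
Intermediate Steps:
j = -208455
K(g) - j = 267 - 1*(-208455) = 267 + 208455 = 208722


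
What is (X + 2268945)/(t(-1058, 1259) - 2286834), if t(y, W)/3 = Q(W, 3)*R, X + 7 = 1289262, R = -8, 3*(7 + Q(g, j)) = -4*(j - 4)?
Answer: -1779100/1143349 ≈ -1.5560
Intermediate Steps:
Q(g, j) = -5/3 - 4*j/3 (Q(g, j) = -7 + (-4*(j - 4))/3 = -7 + (-4*(-4 + j))/3 = -7 + (16 - 4*j)/3 = -7 + (16/3 - 4*j/3) = -5/3 - 4*j/3)
X = 1289255 (X = -7 + 1289262 = 1289255)
t(y, W) = 136 (t(y, W) = 3*((-5/3 - 4/3*3)*(-8)) = 3*((-5/3 - 4)*(-8)) = 3*(-17/3*(-8)) = 3*(136/3) = 136)
(X + 2268945)/(t(-1058, 1259) - 2286834) = (1289255 + 2268945)/(136 - 2286834) = 3558200/(-2286698) = 3558200*(-1/2286698) = -1779100/1143349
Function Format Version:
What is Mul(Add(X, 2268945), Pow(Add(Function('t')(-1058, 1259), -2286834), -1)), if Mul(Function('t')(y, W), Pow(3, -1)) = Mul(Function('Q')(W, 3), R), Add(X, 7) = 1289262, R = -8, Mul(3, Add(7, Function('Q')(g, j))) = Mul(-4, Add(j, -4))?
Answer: Rational(-1779100, 1143349) ≈ -1.5560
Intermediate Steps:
Function('Q')(g, j) = Add(Rational(-5, 3), Mul(Rational(-4, 3), j)) (Function('Q')(g, j) = Add(-7, Mul(Rational(1, 3), Mul(-4, Add(j, -4)))) = Add(-7, Mul(Rational(1, 3), Mul(-4, Add(-4, j)))) = Add(-7, Mul(Rational(1, 3), Add(16, Mul(-4, j)))) = Add(-7, Add(Rational(16, 3), Mul(Rational(-4, 3), j))) = Add(Rational(-5, 3), Mul(Rational(-4, 3), j)))
X = 1289255 (X = Add(-7, 1289262) = 1289255)
Function('t')(y, W) = 136 (Function('t')(y, W) = Mul(3, Mul(Add(Rational(-5, 3), Mul(Rational(-4, 3), 3)), -8)) = Mul(3, Mul(Add(Rational(-5, 3), -4), -8)) = Mul(3, Mul(Rational(-17, 3), -8)) = Mul(3, Rational(136, 3)) = 136)
Mul(Add(X, 2268945), Pow(Add(Function('t')(-1058, 1259), -2286834), -1)) = Mul(Add(1289255, 2268945), Pow(Add(136, -2286834), -1)) = Mul(3558200, Pow(-2286698, -1)) = Mul(3558200, Rational(-1, 2286698)) = Rational(-1779100, 1143349)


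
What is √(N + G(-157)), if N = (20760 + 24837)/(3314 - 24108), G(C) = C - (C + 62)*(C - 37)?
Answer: 5*I*√321511567118/20794 ≈ 136.34*I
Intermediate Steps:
G(C) = C - (-37 + C)*(62 + C) (G(C) = C - (62 + C)*(-37 + C) = C - (-37 + C)*(62 + C))
N = -45597/20794 (N = 45597/(-20794) = 45597*(-1/20794) = -45597/20794 ≈ -2.1928)
√(N + G(-157)) = √(-45597/20794 + (2294 - 1*(-157)² - 24*(-157))) = √(-45597/20794 + (2294 - 1*24649 + 3768)) = √(-45597/20794 + (2294 - 24649 + 3768)) = √(-45597/20794 - 18587) = √(-386543675/20794) = 5*I*√321511567118/20794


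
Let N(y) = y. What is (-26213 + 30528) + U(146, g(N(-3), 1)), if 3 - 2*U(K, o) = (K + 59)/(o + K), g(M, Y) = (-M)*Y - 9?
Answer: 241683/56 ≈ 4315.8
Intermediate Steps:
g(M, Y) = -9 - M*Y (g(M, Y) = -M*Y - 9 = -9 - M*Y)
U(K, o) = 3/2 - (59 + K)/(2*(K + o)) (U(K, o) = 3/2 - (K + 59)/(2*(o + K)) = 3/2 - (59 + K)/(2*(K + o)))
(-26213 + 30528) + U(146, g(N(-3), 1)) = (-26213 + 30528) + (-59/2 + 146 + 3*(-9 - 1*(-3)*1)/2)/(146 + (-9 - 1*(-3)*1)) = 4315 + (-59/2 + 146 + 3*(-9 + 3)/2)/(146 + (-9 + 3)) = 4315 + (-59/2 + 146 + (3/2)*(-6))/(146 - 6) = 4315 + (-59/2 + 146 - 9)/140 = 4315 + (1/140)*(215/2) = 4315 + 43/56 = 241683/56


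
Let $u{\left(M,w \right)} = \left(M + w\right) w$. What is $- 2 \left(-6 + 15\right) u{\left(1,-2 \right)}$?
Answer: $-36$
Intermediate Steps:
$u{\left(M,w \right)} = w \left(M + w\right)$
$- 2 \left(-6 + 15\right) u{\left(1,-2 \right)} = - 2 \left(-6 + 15\right) \left(- 2 \left(1 - 2\right)\right) = \left(-2\right) 9 \left(\left(-2\right) \left(-1\right)\right) = \left(-18\right) 2 = -36$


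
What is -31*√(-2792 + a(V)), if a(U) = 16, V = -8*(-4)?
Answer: -62*I*√694 ≈ -1633.3*I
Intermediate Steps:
V = 32
-31*√(-2792 + a(V)) = -31*√(-2792 + 16) = -62*I*√694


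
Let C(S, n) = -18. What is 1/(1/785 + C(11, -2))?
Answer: -785/14129 ≈ -0.055560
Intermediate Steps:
1/(1/785 + C(11, -2)) = 1/(1/785 - 18) = 1/(-14129/785) = -785/14129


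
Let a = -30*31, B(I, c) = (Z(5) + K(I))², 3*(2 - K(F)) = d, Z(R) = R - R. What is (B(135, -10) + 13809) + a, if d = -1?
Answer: 115960/9 ≈ 12884.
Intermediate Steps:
Z(R) = 0
K(F) = 7/3 (K(F) = 2 - ⅓*(-1) = 2 + ⅓ = 7/3)
B(I, c) = 49/9 (B(I, c) = (0 + 7/3)² = (7/3)² = 49/9)
a = -930
(B(135, -10) + 13809) + a = (49/9 + 13809) - 930 = 124330/9 - 930 = 115960/9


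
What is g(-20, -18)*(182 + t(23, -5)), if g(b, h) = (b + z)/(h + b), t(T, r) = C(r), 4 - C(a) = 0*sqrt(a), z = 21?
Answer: -93/19 ≈ -4.8947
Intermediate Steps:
C(a) = 4 (C(a) = 4 - 0*sqrt(a) = 4 - 1*0 = 4 + 0 = 4)
t(T, r) = 4
g(b, h) = (21 + b)/(b + h) (g(b, h) = (b + 21)/(h + b) = (21 + b)/(b + h))
g(-20, -18)*(182 + t(23, -5)) = ((21 - 20)/(-20 - 18))*(182 + 4) = (1/(-38))*186 = -1/38*1*186 = -1/38*186 = -93/19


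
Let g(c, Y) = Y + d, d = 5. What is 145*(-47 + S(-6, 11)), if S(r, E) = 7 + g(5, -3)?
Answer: -5510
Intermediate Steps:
g(c, Y) = 5 + Y (g(c, Y) = Y + 5 = 5 + Y)
S(r, E) = 9 (S(r, E) = 7 + (5 - 3) = 7 + 2 = 9)
145*(-47 + S(-6, 11)) = 145*(-47 + 9) = 145*(-38) = -5510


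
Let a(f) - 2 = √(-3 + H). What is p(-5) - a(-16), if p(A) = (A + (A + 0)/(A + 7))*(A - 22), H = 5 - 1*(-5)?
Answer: 401/2 - √7 ≈ 197.85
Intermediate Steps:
H = 10 (H = 5 + 5 = 10)
a(f) = 2 + √7 (a(f) = 2 + √(-3 + 10) = 2 + √7)
p(A) = (-22 + A)*(A + A/(7 + A)) (p(A) = (A + A/(7 + A))*(-22 + A) = (-22 + A)*(A + A/(7 + A)))
p(-5) - a(-16) = -5*(-176 + (-5)² - 14*(-5))/(7 - 5) - (2 + √7) = -5*(-176 + 25 + 70)/2 + (-2 - √7) = -5*½*(-81) + (-2 - √7) = 405/2 + (-2 - √7) = 401/2 - √7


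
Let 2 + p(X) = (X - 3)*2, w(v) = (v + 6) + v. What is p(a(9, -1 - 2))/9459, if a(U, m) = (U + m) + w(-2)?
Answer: 8/9459 ≈ 0.00084576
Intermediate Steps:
w(v) = 6 + 2*v (w(v) = (6 + v) + v = 6 + 2*v)
a(U, m) = 2 + U + m (a(U, m) = (U + m) + (6 + 2*(-2)) = (U + m) + (6 - 4) = (U + m) + 2 = 2 + U + m)
p(X) = -8 + 2*X (p(X) = -2 + (X - 3)*2 = -2 + (-3 + X)*2 = -2 + (-6 + 2*X) = -8 + 2*X)
p(a(9, -1 - 2))/9459 = (-8 + 2*(2 + 9 + (-1 - 2)))/9459 = (-8 + 2*(2 + 9 - 3))*(1/9459) = (-8 + 2*8)*(1/9459) = (-8 + 16)*(1/9459) = 8*(1/9459) = 8/9459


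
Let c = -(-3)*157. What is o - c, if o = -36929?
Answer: -37400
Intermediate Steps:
c = 471 (c = -1*(-471) = 471)
o - c = -36929 - 1*471 = -36929 - 471 = -37400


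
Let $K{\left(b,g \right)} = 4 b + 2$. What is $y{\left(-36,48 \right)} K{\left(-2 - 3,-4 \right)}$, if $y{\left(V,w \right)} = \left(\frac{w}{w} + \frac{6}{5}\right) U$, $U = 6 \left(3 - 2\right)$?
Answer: $- \frac{1188}{5} \approx -237.6$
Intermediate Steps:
$K{\left(b,g \right)} = 2 + 4 b$
$U = 6$ ($U = 6 \cdot 1 = 6$)
$y{\left(V,w \right)} = \frac{66}{5}$ ($y{\left(V,w \right)} = \left(\frac{w}{w} + \frac{6}{5}\right) 6 = \left(1 + 6 \cdot \frac{1}{5}\right) 6 = \left(1 + \frac{6}{5}\right) 6 = \frac{11}{5} \cdot 6 = \frac{66}{5}$)
$y{\left(-36,48 \right)} K{\left(-2 - 3,-4 \right)} = \frac{66 \left(2 + 4 \left(-2 - 3\right)\right)}{5} = \frac{66 \left(2 + 4 \left(-5\right)\right)}{5} = \frac{66 \left(2 - 20\right)}{5} = \frac{66}{5} \left(-18\right) = - \frac{1188}{5}$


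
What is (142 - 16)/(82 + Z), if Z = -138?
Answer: -9/4 ≈ -2.2500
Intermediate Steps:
(142 - 16)/(82 + Z) = (142 - 16)/(82 - 138) = 126/(-56) = 126*(-1/56) = -9/4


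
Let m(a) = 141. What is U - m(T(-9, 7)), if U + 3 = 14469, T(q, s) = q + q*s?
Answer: 14325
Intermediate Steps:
U = 14466 (U = -3 + 14469 = 14466)
U - m(T(-9, 7)) = 14466 - 1*141 = 14466 - 141 = 14325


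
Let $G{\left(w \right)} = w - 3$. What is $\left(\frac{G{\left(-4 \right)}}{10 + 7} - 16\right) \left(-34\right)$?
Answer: $558$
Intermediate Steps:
$G{\left(w \right)} = -3 + w$
$\left(\frac{G{\left(-4 \right)}}{10 + 7} - 16\right) \left(-34\right) = \left(\frac{-3 - 4}{10 + 7} - 16\right) \left(-34\right) = \left(\frac{1}{17} \left(-7\right) - 16\right) \left(-34\right) = \left(- \frac{7}{17} - 16\right) \left(-34\right) = \left(- \frac{279}{17}\right) \left(-34\right) = 558$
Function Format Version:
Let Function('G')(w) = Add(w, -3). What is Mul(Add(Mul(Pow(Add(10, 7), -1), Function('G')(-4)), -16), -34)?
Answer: 558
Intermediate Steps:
Function('G')(w) = Add(-3, w)
Mul(Add(Mul(Pow(Add(10, 7), -1), Function('G')(-4)), -16), -34) = Mul(Add(Mul(Pow(Add(10, 7), -1), Add(-3, -4)), -16), -34) = Mul(Add(Mul(Pow(17, -1), -7), -16), -34) = Mul(Add(Mul(Rational(1, 17), -7), -16), -34) = Mul(Add(Rational(-7, 17), -16), -34) = Mul(Rational(-279, 17), -34) = 558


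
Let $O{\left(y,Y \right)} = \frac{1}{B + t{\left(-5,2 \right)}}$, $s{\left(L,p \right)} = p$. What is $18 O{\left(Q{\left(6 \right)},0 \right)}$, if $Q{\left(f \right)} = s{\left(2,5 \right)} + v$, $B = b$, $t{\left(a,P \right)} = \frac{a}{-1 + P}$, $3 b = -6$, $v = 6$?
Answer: $- \frac{18}{7} \approx -2.5714$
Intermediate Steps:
$b = -2$ ($b = \frac{1}{3} \left(-6\right) = -2$)
$t{\left(a,P \right)} = \frac{a}{-1 + P}$
$B = -2$
$Q{\left(f \right)} = 11$ ($Q{\left(f \right)} = 5 + 6 = 11$)
$O{\left(y,Y \right)} = - \frac{1}{7}$ ($O{\left(y,Y \right)} = \frac{1}{-2 - \frac{5}{-1 + 2}} = \frac{1}{-2 - \frac{5}{1}} = \frac{1}{-2 - 5} = \frac{1}{-7} = - \frac{1}{7}$)
$18 O{\left(Q{\left(6 \right)},0 \right)} = 18 \left(- \frac{1}{7}\right) = - \frac{18}{7}$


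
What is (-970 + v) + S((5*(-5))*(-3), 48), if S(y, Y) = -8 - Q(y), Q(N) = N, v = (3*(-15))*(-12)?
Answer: -513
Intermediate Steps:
v = 540 (v = -45*(-12) = 540)
S(y, Y) = -8 - y
(-970 + v) + S((5*(-5))*(-3), 48) = (-970 + 540) + (-8 - 5*(-5)*(-3)) = -430 + (-8 - (-25)*(-3)) = -430 + (-8 - 1*75) = -430 + (-8 - 75) = -430 - 83 = -513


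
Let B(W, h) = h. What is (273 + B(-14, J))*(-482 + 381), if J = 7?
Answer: -28280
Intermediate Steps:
(273 + B(-14, J))*(-482 + 381) = (273 + 7)*(-482 + 381) = 280*(-101) = -28280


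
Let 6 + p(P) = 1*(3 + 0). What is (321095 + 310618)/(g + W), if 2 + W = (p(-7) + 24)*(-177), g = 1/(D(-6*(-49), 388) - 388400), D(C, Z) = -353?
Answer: -81860107963/481924136 ≈ -169.86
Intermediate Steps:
p(P) = -3 (p(P) = -6 + 1*(3 + 0) = -6 + 1*3 = -6 + 3 = -3)
g = -1/388753 (g = 1/(-353 - 388400) = 1/(-388753) = -1/388753 ≈ -2.5723e-6)
W = -3719 (W = -2 + (-3 + 24)*(-177) = -2 + 21*(-177) = -2 - 3717 = -3719)
(321095 + 310618)/(g + W) = (321095 + 310618)/(-1/388753 - 3719) = 631713/(-1445772408/388753) = 631713*(-388753/1445772408) = -81860107963/481924136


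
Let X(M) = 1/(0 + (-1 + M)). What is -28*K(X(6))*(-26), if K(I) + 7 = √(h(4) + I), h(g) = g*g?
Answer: -5096 + 6552*√5/5 ≈ -2165.9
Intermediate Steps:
X(M) = 1/(-1 + M)
h(g) = g²
K(I) = -7 + √(16 + I) (K(I) = -7 + √(4² + I) = -7 + √(16 + I))
-28*K(X(6))*(-26) = -28*(-7 + √(16 + 1/(-1 + 6)))*(-26) = -28*(-7 + √(16 + 1/5))*(-26) = -28*(-7 + √(16 + ⅕))*(-26) = -28*(-7 + √(81/5))*(-26) = -28*(-7 + 9*√5/5)*(-26) = (196 - 252*√5/5)*(-26) = -5096 + 6552*√5/5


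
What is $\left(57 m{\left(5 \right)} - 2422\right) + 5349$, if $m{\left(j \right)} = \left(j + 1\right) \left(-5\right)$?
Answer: $1217$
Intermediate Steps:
$m{\left(j \right)} = -5 - 5 j$ ($m{\left(j \right)} = \left(1 + j\right) \left(-5\right) = -5 - 5 j$)
$\left(57 m{\left(5 \right)} - 2422\right) + 5349 = \left(57 \left(-5 - 25\right) - 2422\right) + 5349 = \left(57 \left(-30\right) - 2422\right) + 5349 = \left(-1710 - 2422\right) + 5349 = -4132 + 5349 = 1217$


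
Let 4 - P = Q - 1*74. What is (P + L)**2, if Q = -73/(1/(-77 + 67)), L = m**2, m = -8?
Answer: 345744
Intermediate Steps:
L = 64 (L = (-8)**2 = 64)
Q = 730 (Q = -73/(1/(-10)) = -73/(-1/10) = -73*(-10) = 730)
P = -652 (P = 4 - (730 - 1*74) = 4 - (730 - 74) = 4 - 1*656 = 4 - 656 = -652)
(P + L)**2 = (-652 + 64)**2 = (-588)**2 = 345744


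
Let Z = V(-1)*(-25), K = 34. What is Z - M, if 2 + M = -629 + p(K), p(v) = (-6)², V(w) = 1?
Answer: 570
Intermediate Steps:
p(v) = 36
Z = -25 (Z = 1*(-25) = -25)
M = -595 (M = -2 + (-629 + 36) = -2 - 593 = -595)
Z - M = -25 - 1*(-595) = -25 + 595 = 570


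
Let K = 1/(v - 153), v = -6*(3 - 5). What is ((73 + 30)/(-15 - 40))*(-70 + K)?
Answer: 1016713/7755 ≈ 131.10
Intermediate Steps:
v = 12 (v = -6*(-2) = 12)
K = -1/141 (K = 1/(12 - 153) = 1/(-141) = -1/141 ≈ -0.0070922)
((73 + 30)/(-15 - 40))*(-70 + K) = ((73 + 30)/(-15 - 40))*(-70 - 1/141) = (103/(-55))*(-9871/141) = (103*(-1/55))*(-9871/141) = -103/55*(-9871/141) = 1016713/7755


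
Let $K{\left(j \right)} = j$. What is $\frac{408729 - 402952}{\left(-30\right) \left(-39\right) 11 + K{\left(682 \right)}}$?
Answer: $\frac{5777}{13552} \approx 0.42628$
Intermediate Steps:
$\frac{408729 - 402952}{\left(-30\right) \left(-39\right) 11 + K{\left(682 \right)}} = \frac{408729 - 402952}{\left(-30\right) \left(-39\right) 11 + 682} = \frac{5777}{1170 \cdot 11 + 682} = \frac{5777}{12870 + 682} = \frac{5777}{13552}$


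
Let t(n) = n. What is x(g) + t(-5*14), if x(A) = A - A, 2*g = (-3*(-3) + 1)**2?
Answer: -70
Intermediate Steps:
g = 50 (g = (-3*(-3) + 1)**2/2 = (9 + 1)**2/2 = (1/2)*10**2 = (1/2)*100 = 50)
x(A) = 0
x(g) + t(-5*14) = 0 - 5*14 = 0 - 70 = -70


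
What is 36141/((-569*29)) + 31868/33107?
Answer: -670666219/546298607 ≈ -1.2277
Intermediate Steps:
36141/((-569*29)) + 31868/33107 = 36141/(-16501) + 31868*(1/33107) = 36141*(-1/16501) + 31868/33107 = -36141/16501 + 31868/33107 = -670666219/546298607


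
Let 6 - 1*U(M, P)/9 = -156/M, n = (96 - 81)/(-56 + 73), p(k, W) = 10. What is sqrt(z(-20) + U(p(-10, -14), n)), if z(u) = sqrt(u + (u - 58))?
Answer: sqrt(4860 + 175*I*sqrt(2))/5 ≈ 13.947 + 0.35489*I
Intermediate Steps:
z(u) = sqrt(-58 + 2*u) (z(u) = sqrt(u + (-58 + u)) = sqrt(-58 + 2*u))
n = 15/17 ≈ 0.88235
U(M, P) = 54 + 1404/M (U(M, P) = 54 - (-1404)/M = 54 + 1404/M)
sqrt(z(-20) + U(p(-10, -14), n)) = sqrt(sqrt(-58 + 2*(-20)) + (54 + 1404/10)) = sqrt(sqrt(-58 - 40) + (54 + 1404*(1/10))) = sqrt(sqrt(-98) + (54 + 702/5)) = sqrt(7*I*sqrt(2) + 972/5) = sqrt(972/5 + 7*I*sqrt(2))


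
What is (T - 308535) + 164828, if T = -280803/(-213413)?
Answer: -30668661188/213413 ≈ -1.4371e+5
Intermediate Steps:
T = 280803/213413 (T = -280803*(-1/213413) = 280803/213413 ≈ 1.3158)
(T - 308535) + 164828 = (280803/213413 - 308535) + 164828 = -65845099152/213413 + 164828 = -30668661188/213413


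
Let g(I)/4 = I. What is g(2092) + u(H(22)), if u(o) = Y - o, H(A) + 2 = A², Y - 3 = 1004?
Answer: 8893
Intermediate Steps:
Y = 1007 (Y = 3 + 1004 = 1007)
H(A) = -2 + A²
g(I) = 4*I
u(o) = 1007 - o
g(2092) + u(H(22)) = 4*2092 + (1007 - (-2 + 22²)) = 8368 + (1007 - (-2 + 484)) = 8368 + (1007 - 1*482) = 8368 + (1007 - 482) = 8368 + 525 = 8893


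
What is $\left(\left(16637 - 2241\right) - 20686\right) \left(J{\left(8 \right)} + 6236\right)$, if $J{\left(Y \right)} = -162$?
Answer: $-38205460$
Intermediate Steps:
$\left(\left(16637 - 2241\right) - 20686\right) \left(J{\left(8 \right)} + 6236\right) = \left(\left(16637 - 2241\right) - 20686\right) \left(-162 + 6236\right) = \left(14396 - 20686\right) 6074 = \left(-6290\right) 6074 = -38205460$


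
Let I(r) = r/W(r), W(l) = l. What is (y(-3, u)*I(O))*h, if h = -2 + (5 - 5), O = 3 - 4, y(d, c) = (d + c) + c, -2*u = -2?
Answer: 2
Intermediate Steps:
u = 1 (u = -½*(-2) = 1)
y(d, c) = d + 2*c (y(d, c) = (c + d) + c = d + 2*c)
O = -1
I(r) = 1 (I(r) = r/r = 1)
h = -2 (h = -2 + 0 = -2)
(y(-3, u)*I(O))*h = ((-3 + 2*1)*1)*(-2) = ((-3 + 2)*1)*(-2) = -1*1*(-2) = -1*(-2) = 2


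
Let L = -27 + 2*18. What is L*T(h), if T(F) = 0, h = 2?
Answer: 0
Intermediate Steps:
L = 9 (L = -27 + 36 = 9)
L*T(h) = 9*0 = 0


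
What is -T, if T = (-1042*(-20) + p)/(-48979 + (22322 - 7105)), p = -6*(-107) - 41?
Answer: 7147/11254 ≈ 0.63506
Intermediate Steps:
p = 601 (p = 642 - 41 = 601)
T = -7147/11254 (T = (-1042*(-20) + 601)/(-48979 + (22322 - 7105)) = (20840 + 601)/(-48979 + 15217) = 21441/(-33762) = 21441*(-1/33762) = -7147/11254 ≈ -0.63506)
-T = -1*(-7147/11254) = 7147/11254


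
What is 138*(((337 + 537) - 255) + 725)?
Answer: 185472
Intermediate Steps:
138*(((337 + 537) - 255) + 725) = 138*((874 - 255) + 725) = 138*(619 + 725) = 138*1344 = 185472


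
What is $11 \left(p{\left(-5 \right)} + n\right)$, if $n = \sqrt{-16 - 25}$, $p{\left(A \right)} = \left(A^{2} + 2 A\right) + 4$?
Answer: $209 + 11 i \sqrt{41} \approx 209.0 + 70.434 i$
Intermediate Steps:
$p{\left(A \right)} = 4 + A^{2} + 2 A$
$n = i \sqrt{41}$ ($n = \sqrt{-41} = i \sqrt{41} \approx 6.4031 i$)
$11 \left(p{\left(-5 \right)} + n\right) = 11 \left(\left(4 + \left(-5\right)^{2} + 2 \left(-5\right)\right) + i \sqrt{41}\right) = 11 \left(\left(4 + 25 - 10\right) + i \sqrt{41}\right) = 11 \left(19 + i \sqrt{41}\right) = 209 + 11 i \sqrt{41}$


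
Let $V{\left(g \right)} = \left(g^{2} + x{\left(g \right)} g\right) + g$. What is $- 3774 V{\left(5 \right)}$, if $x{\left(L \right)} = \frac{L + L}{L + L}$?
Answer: $-132090$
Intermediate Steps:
$x{\left(L \right)} = 1$ ($x{\left(L \right)} = \frac{2 L}{2 L} = 2 L \frac{1}{2 L} = 1$)
$V{\left(g \right)} = g^{2} + 2 g$ ($V{\left(g \right)} = \left(g^{2} + 1 g\right) + g = \left(g^{2} + g\right) + g = \left(g + g^{2}\right) + g = g^{2} + 2 g$)
$- 3774 V{\left(5 \right)} = - 3774 \cdot 5 \left(2 + 5\right) = - 3774 \cdot 5 \cdot 7 = \left(-3774\right) 35 = -132090$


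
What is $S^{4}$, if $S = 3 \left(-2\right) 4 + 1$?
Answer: $279841$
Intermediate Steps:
$S = -23$ ($S = \left(-6\right) 4 + 1 = -24 + 1 = -23$)
$S^{4} = \left(-23\right)^{4} = 279841$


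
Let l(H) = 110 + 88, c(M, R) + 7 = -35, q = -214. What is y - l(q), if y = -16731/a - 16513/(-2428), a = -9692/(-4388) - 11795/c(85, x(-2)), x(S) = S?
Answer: -1132234178249/4523322724 ≈ -250.31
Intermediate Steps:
c(M, R) = -42 (c(M, R) = -7 - 35 = -42)
a = 1862983/6582 (a = -9692/(-4388) - 11795/(-42) = -9692*(-1/4388) - 11795*(-1/42) = 2423/1097 + 1685/6 = 1862983/6582 ≈ 283.04)
l(H) = 198
y = -236616278897/4523322724 (y = -16731/1862983/6582 - 16513/(-2428) = -16731*6582/1862983 - 16513*(-1/2428) = -110123442/1862983 + 16513/2428 = -236616278897/4523322724 ≈ -52.310)
y - l(q) = -236616278897/4523322724 - 1*198 = -236616278897/4523322724 - 198 = -1132234178249/4523322724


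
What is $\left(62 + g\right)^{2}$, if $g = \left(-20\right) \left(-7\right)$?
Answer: $40804$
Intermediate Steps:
$g = 140$
$\left(62 + g\right)^{2} = \left(62 + 140\right)^{2} = 202^{2} = 40804$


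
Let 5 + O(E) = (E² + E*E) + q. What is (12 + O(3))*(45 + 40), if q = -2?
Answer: 1955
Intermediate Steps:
O(E) = -7 + 2*E² (O(E) = -5 + ((E² + E*E) - 2) = -5 + ((E² + E²) - 2) = -5 + (2*E² - 2) = -5 + (-2 + 2*E²) = -7 + 2*E²)
(12 + O(3))*(45 + 40) = (12 + (-7 + 2*3²))*(45 + 40) = (12 + (-7 + 2*9))*85 = (12 + (-7 + 18))*85 = (12 + 11)*85 = 23*85 = 1955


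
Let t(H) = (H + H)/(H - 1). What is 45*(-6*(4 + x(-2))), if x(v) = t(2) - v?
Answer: -2700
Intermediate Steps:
t(H) = 2*H/(-1 + H) (t(H) = (2*H)/(-1 + H) = 2*H/(-1 + H))
x(v) = 4 - v (x(v) = 2*2/(-1 + 2) - v = 2*2/1 - v = 2*2*1 - v = 4 - v)
45*(-6*(4 + x(-2))) = 45*(-6*(4 + (4 - 1*(-2)))) = 45*(-6*(4 + (4 + 2))) = 45*(-6*(4 + 6)) = 45*(-6*10) = 45*(-60) = -2700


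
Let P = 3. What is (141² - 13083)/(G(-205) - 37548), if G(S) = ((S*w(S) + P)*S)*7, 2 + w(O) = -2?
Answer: -6798/1218553 ≈ -0.0055787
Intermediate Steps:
w(O) = -4 (w(O) = -2 - 2 = -4)
G(S) = 7*S*(3 - 4*S) (G(S) = ((S*(-4) + 3)*S)*7 = ((-4*S + 3)*S)*7 = ((3 - 4*S)*S)*7 = (S*(3 - 4*S))*7 = 7*S*(3 - 4*S))
(141² - 13083)/(G(-205) - 37548) = (141² - 13083)/(7*(-205)*(3 - 4*(-205)) - 37548) = (19881 - 13083)/(7*(-205)*(3 + 820) - 37548) = 6798/(7*(-205)*823 - 37548) = 6798/(-1181005 - 37548) = 6798/(-1218553) = 6798*(-1/1218553) = -6798/1218553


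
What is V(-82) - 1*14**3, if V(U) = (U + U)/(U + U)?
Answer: -2743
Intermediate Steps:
V(U) = 1 (V(U) = (2*U)/((2*U)) = (2*U)*(1/(2*U)) = 1)
V(-82) - 1*14**3 = 1 - 1*14**3 = 1 - 1*2744 = 1 - 2744 = -2743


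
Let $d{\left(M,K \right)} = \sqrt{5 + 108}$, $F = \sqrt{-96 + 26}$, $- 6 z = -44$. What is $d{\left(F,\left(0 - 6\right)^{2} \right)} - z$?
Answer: $- \frac{22}{3} + \sqrt{113} \approx 3.2968$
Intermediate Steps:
$z = \frac{22}{3}$ ($z = \left(- \frac{1}{6}\right) \left(-44\right) = \frac{22}{3} \approx 7.3333$)
$F = i \sqrt{70}$ ($F = \sqrt{-70} = i \sqrt{70} \approx 8.3666 i$)
$d{\left(M,K \right)} = \sqrt{113}$
$d{\left(F,\left(0 - 6\right)^{2} \right)} - z = \sqrt{113} - \frac{22}{3} = - \frac{22}{3} + \sqrt{113}$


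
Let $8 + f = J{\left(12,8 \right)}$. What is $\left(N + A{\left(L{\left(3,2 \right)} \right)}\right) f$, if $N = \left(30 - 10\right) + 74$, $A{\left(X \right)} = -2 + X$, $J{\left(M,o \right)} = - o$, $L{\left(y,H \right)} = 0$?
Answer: $-1472$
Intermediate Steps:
$f = -16$ ($f = -8 - 8 = -16$)
$N = 94$ ($N = 20 + 74 = 94$)
$\left(N + A{\left(L{\left(3,2 \right)} \right)}\right) f = \left(94 + \left(-2 + 0\right)\right) \left(-16\right) = \left(94 - 2\right) \left(-16\right) = 92 \left(-16\right) = -1472$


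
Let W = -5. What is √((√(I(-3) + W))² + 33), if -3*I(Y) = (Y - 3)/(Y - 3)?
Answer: √249/3 ≈ 5.2599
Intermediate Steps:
I(Y) = -⅓ (I(Y) = -(Y - 3)/(3*(Y - 3)) = -(-3 + Y)/(3*(-3 + Y)) = -⅓*1 = -⅓)
√((√(I(-3) + W))² + 33) = √((√(-⅓ - 5))² + 33) = √((√(-16/3))² + 33) = √((4*I*√3/3)² + 33) = √(-16/3 + 33) = √(83/3) = √249/3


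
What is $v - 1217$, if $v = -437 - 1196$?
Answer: $-2850$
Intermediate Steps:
$v = -1633$
$v - 1217 = -1633 - 1217 = -2850$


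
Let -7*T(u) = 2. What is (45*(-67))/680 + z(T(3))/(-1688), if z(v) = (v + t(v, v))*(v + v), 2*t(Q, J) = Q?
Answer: -6234621/1406104 ≈ -4.4340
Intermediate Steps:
T(u) = -2/7 (T(u) = -⅐*2 = -2/7)
t(Q, J) = Q/2
z(v) = 3*v² (z(v) = (v + v/2)*(v + v) = (3*v/2)*(2*v) = 3*v²)
(45*(-67))/680 + z(T(3))/(-1688) = (45*(-67))/680 + (3*(-2/7)²)/(-1688) = -3015*1/680 + (3*(4/49))*(-1/1688) = -603/136 + (12/49)*(-1/1688) = -603/136 - 3/20678 = -6234621/1406104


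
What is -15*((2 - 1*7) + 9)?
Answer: -60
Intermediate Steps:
-15*((2 - 1*7) + 9) = -15*((2 - 7) + 9) = -15*(-5 + 9) = -15*4 = -60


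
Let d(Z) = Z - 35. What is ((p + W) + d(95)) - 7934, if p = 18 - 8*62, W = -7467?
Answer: -15819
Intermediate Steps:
p = -478 (p = 18 - 496 = -478)
d(Z) = -35 + Z
((p + W) + d(95)) - 7934 = ((-478 - 7467) + (-35 + 95)) - 7934 = (-7945 + 60) - 7934 = -7885 - 7934 = -15819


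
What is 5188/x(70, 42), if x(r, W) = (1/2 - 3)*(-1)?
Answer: 10376/5 ≈ 2075.2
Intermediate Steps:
x(r, W) = 5/2 (x(r, W) = (1/2 - 3)*(-1) = -5/2*(-1) = 5/2)
5188/x(70, 42) = 5188/(5/2) = 5188*(2/5) = 10376/5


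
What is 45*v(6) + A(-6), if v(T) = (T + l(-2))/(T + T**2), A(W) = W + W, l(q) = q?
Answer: -54/7 ≈ -7.7143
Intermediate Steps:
A(W) = 2*W
v(T) = (-2 + T)/(T + T**2) (v(T) = (T - 2)/(T + T**2) = (-2 + T)/(T + T**2))
45*v(6) + A(-6) = 45*((-2 + 6)/(6*(1 + 6))) + 2*(-6) = 45*((1/6)*4/7) - 12 = 45*((1/6)*(1/7)*4) - 12 = 45*(2/21) - 12 = 30/7 - 12 = -54/7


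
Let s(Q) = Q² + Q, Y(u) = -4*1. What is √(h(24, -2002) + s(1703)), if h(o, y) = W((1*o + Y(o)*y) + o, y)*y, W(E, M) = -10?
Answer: 2*√730483 ≈ 1709.4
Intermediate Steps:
Y(u) = -4
h(o, y) = -10*y
s(Q) = Q + Q²
√(h(24, -2002) + s(1703)) = √(-10*(-2002) + 1703*(1 + 1703)) = √(20020 + 1703*1704) = √(20020 + 2901912) = √2921932 = 2*√730483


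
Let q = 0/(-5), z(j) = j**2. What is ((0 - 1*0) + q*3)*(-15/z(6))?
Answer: 0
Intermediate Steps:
q = 0 (q = 0*(-1/5) = 0)
((0 - 1*0) + q*3)*(-15/z(6)) = ((0 - 1*0) + 0*3)*(-15/(6**2)) = ((0 + 0) + 0)*(-15/36) = (0 + 0)*(-15/36) = 0*(-3*5/36) = 0*(-5/12) = 0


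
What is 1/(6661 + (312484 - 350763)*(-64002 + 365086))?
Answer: -1/11525187775 ≈ -8.6766e-11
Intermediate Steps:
1/(6661 + (312484 - 350763)*(-64002 + 365086)) = 1/(6661 - 38279*301084) = 1/(6661 - 11525194436) = 1/(-11525187775) = -1/11525187775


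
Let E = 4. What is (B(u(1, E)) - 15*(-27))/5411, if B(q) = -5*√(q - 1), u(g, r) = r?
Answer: 405/5411 - 5*√3/5411 ≈ 0.073247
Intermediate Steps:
B(q) = -5*√(-1 + q)
(B(u(1, E)) - 15*(-27))/5411 = (-5*√(-1 + 4) - 15*(-27))/5411 = (-5*√3 + 405)*(1/5411) = (405 - 5*√3)*(1/5411) = 405/5411 - 5*√3/5411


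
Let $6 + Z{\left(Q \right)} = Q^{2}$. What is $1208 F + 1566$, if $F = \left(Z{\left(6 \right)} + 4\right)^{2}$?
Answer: $1398014$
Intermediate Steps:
$Z{\left(Q \right)} = -6 + Q^{2}$
$F = 1156$ ($F = \left(\left(-6 + 6^{2}\right) + 4\right)^{2} = \left(\left(-6 + 36\right) + 4\right)^{2} = \left(30 + 4\right)^{2} = 34^{2} = 1156$)
$1208 F + 1566 = 1208 \cdot 1156 + 1566 = 1396448 + 1566 = 1398014$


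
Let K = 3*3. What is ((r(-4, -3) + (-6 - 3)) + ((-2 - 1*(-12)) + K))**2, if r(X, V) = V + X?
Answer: 9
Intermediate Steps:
K = 9
((r(-4, -3) + (-6 - 3)) + ((-2 - 1*(-12)) + K))**2 = (((-3 - 4) + (-6 - 3)) + ((-2 - 1*(-12)) + 9))**2 = ((-7 - 9) + ((-2 + 12) + 9))**2 = (-16 + (10 + 9))**2 = (-16 + 19)**2 = 3**2 = 9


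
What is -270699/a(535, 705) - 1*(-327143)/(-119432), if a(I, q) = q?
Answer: -10853586261/28066520 ≈ -386.71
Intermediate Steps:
-270699/a(535, 705) - 1*(-327143)/(-119432) = -270699/705 - 1*(-327143)/(-119432) = -270699*1/705 + 327143*(-1/119432) = -90233/235 - 327143/119432 = -10853586261/28066520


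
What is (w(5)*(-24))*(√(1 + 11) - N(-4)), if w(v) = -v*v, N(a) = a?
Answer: 2400 + 1200*√3 ≈ 4478.5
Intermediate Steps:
w(v) = -v²
(w(5)*(-24))*(√(1 + 11) - N(-4)) = (-1*5²*(-24))*(√(1 + 11) - 1*(-4)) = (-1*25*(-24))*(√12 + 4) = (-25*(-24))*(2*√3 + 4) = 600*(4 + 2*√3) = 2400 + 1200*√3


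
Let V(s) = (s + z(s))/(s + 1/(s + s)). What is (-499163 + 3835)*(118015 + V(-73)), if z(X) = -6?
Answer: -623089644566432/10659 ≈ -5.8457e+10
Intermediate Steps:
V(s) = (-6 + s)/(s + 1/(2*s)) (V(s) = (s - 6)/(s + 1/(s + s)) = (-6 + s)/(s + 1/(2*s)))
(-499163 + 3835)*(118015 + V(-73)) = (-499163 + 3835)*(118015 + 2*(-73)*(-6 - 73)/(1 + 2*(-73)²)) = -495328*(118015 + 2*(-73)*(-79)/(1 + 2*5329)) = -495328*(118015 + 2*(-73)*(-79)/(1 + 10658)) = -495328*(118015 + 2*(-73)*(-79)/10659) = -495328*(118015 + 2*(-73)*(1/10659)*(-79)) = -495328*(118015 + 11534/10659) = -495328*1257933419/10659 = -623089644566432/10659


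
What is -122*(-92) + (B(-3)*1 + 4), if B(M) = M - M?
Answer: 11228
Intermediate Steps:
B(M) = 0
-122*(-92) + (B(-3)*1 + 4) = -122*(-92) + (0*1 + 4) = 11224 + (0 + 4) = 11224 + 4 = 11228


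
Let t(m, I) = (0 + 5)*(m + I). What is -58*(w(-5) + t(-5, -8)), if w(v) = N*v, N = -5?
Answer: 2320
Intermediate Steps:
t(m, I) = 5*I + 5*m (t(m, I) = 5*(I + m) = 5*I + 5*m)
w(v) = -5*v
-58*(w(-5) + t(-5, -8)) = -58*(-5*(-5) + (5*(-8) + 5*(-5))) = -58*(25 + (-40 - 25)) = -58*(25 - 65) = -58*(-40) = 2320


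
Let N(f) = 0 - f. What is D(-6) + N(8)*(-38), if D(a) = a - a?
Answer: 304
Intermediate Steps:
N(f) = -f
D(a) = 0
D(-6) + N(8)*(-38) = 0 - 1*8*(-38) = 0 - 8*(-38) = 0 + 304 = 304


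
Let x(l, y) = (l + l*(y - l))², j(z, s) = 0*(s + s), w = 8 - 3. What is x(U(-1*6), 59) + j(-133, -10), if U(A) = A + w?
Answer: 3721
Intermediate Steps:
w = 5
j(z, s) = 0 (j(z, s) = 0*(2*s) = 0)
U(A) = 5 + A (U(A) = A + 5 = 5 + A)
x(U(-1*6), 59) + j(-133, -10) = (5 - 1*6)²*(1 + 59 - (5 - 1*6))² + 0 = (5 - 6)²*(1 + 59 - (5 - 6))² + 0 = (-1)²*(1 + 59 - 1*(-1))² + 0 = 1*(1 + 59 + 1)² + 0 = 1*61² + 0 = 1*3721 + 0 = 3721 + 0 = 3721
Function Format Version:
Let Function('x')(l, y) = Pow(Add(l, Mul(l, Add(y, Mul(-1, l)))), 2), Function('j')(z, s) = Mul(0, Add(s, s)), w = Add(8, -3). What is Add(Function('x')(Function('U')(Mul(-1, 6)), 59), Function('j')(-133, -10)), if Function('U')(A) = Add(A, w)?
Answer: 3721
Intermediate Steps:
w = 5
Function('j')(z, s) = 0 (Function('j')(z, s) = Mul(0, Mul(2, s)) = 0)
Function('U')(A) = Add(5, A) (Function('U')(A) = Add(A, 5) = Add(5, A))
Add(Function('x')(Function('U')(Mul(-1, 6)), 59), Function('j')(-133, -10)) = Add(Mul(Pow(Add(5, Mul(-1, 6)), 2), Pow(Add(1, 59, Mul(-1, Add(5, Mul(-1, 6)))), 2)), 0) = Add(Mul(Pow(Add(5, -6), 2), Pow(Add(1, 59, Mul(-1, Add(5, -6))), 2)), 0) = Add(Mul(Pow(-1, 2), Pow(Add(1, 59, Mul(-1, -1)), 2)), 0) = Add(Mul(1, Pow(Add(1, 59, 1), 2)), 0) = Add(Mul(1, Pow(61, 2)), 0) = Add(Mul(1, 3721), 0) = Add(3721, 0) = 3721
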